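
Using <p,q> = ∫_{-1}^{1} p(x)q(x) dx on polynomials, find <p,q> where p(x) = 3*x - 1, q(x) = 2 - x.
<p,q> = -6

Expand the product: p(x)·q(x) = -3*x^2 + 7*x - 2.
∫_{-1}^{1} of each monomial x^k gives [2/(k+1) if k even, 0 if k odd]. Integrating term-by-term (or equivalently evaluating the antiderivative F(x) = -x^3 + 7*x^2/2 - 2*x at the endpoints):
  F(1) − F(−1) = 1/2 − (13/2) = -6.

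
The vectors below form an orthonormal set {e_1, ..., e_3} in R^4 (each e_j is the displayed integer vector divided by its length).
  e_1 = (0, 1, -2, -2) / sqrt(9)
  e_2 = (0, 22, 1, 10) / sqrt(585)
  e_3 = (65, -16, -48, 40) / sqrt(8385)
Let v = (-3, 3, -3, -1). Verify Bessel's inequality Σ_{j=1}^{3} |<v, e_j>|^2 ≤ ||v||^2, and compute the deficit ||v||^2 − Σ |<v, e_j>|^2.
Σ |<v, e_j>|^2 = 2651/129; ||v||^2 = 28; deficit = 961/129

Write each e_j = u_j / sqrt(<u_j, u_j>) where u_j is the displayed integer vector. Then <v, e_j> = <v, u_j> / sqrt(<u_j, u_j>), so |<v, e_j>|^2 = <v, u_j>^2 / <u_j, u_j>.
Coefficients: <v, e_1> = 11/sqrt(9), <v, e_2> = 53/sqrt(585), <v, e_3> = -139/sqrt(8385).
Square and sum: Σ |<v, e_j>|^2 = 2651/129.
Compute ||v||^2 = v·v = 28.
Deficit = 28 − 2651/129 = 961/129 ≥ 0, confirming Bessel's inequality. (The deficit equals ||v − Σ <v,e_j> e_j||^2, the squared distance from v to span{e_j}.)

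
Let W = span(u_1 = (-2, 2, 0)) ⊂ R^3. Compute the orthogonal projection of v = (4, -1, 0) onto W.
proj_W(v) = (5/2, -5/2, 0)

Set up U = [u_1 | ... | u_1] ∈ R^(3×1). The projector onto W = col(U) is P = U (U^T U)^(-1) U^T.
Compute U^T U =
  [8],
and U^T v = (-10).
Solve U^T U · c = U^T v for the coefficients: c = (-5/4). The projection is proj_W(v) = U c.
Check: (v - proj_W(v)) · u_1 = 0  (should be 0).
Result: proj_W(v) = (5/2, -5/2, 0).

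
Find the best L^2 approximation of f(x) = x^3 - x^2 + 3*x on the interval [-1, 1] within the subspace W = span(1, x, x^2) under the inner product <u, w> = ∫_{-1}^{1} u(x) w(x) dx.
g(x) = -x^2 + 18*x/5

The best approximation g ∈ W is the orthogonal projection of f onto W. Writing g = a_0 + a_1 x + a_2 x^2, the coefficients solve the normal equations G · a = b where
  G_{ij} = <φ_i, φ_j> and b_i = <f, φ_i>, with φ_0 = 1, φ_1 = x, φ_2 = x^2.
G =
  [2, 0, 2/3]
  [0, 2/3, 0]
  [2/3, 0, 2/5],
b = (-2/3, 12/5, -2/5).
Solving gives a_0 = 0, a_1 = 18/5, a_2 = -1, so
  g(x) = -x^2 + 18*x/5.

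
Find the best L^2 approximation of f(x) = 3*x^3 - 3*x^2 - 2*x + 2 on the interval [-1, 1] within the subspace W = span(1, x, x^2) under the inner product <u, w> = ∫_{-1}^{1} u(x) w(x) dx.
g(x) = -3*x^2 - x/5 + 2

The best approximation g ∈ W is the orthogonal projection of f onto W. Writing g = a_0 + a_1 x + a_2 x^2, the coefficients solve the normal equations G · a = b where
  G_{ij} = <φ_i, φ_j> and b_i = <f, φ_i>, with φ_0 = 1, φ_1 = x, φ_2 = x^2.
G =
  [2, 0, 2/3]
  [0, 2/3, 0]
  [2/3, 0, 2/5],
b = (2, -2/15, 2/15).
Solving gives a_0 = 2, a_1 = -1/5, a_2 = -3, so
  g(x) = -3*x^2 - x/5 + 2.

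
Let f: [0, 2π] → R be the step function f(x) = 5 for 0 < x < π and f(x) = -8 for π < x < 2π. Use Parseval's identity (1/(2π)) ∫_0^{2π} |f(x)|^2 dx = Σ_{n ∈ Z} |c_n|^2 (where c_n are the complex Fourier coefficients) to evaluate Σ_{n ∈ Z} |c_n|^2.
Σ |c_n|^2 = 89/2

Parseval equates the L^2 energy of f (normalised by 1/(2π)) with the ℓ^2 sum of its Fourier coefficients: (1/(2π)) ∫_0^{2π} |f|^2 = Σ |c_n|^2.
Compute the left side: (1/(2π)) [∫_0^π 5^2 dx + ∫_π^{2π} (-8)^2 dx] = (1/(2π)) · (25π + 64π) = (25 + 64)/2 = 89/2.
So Σ_{n ∈ Z} |c_n|^2 = 89/2.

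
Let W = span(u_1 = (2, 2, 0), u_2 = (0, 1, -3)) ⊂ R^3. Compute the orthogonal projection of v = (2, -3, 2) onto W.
proj_W(v) = (-1/19, -18/19, 51/19)

Set up U = [u_1 | ... | u_2] ∈ R^(3×2). The projector onto W = col(U) is P = U (U^T U)^(-1) U^T.
Compute U^T U =
  [8, 2]
  [2, 10],
and U^T v = (-2, -9).
Solve U^T U · c = U^T v for the coefficients: c = (-1/38, -17/19). The projection is proj_W(v) = U c.
Check: (v - proj_W(v)) · u_1 = 0  (should be 0).
Check: (v - proj_W(v)) · u_2 = 0  (should be 0).
Result: proj_W(v) = (-1/19, -18/19, 51/19).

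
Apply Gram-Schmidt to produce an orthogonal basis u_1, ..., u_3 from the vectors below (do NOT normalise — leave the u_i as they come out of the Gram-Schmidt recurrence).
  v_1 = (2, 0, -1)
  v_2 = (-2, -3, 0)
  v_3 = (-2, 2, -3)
Orthogonal basis:
  u_1 = (2, 0, -1)
  u_2 = (-2/5, -3, -4/5)
  u_3 = (-12/7, 8/7, -24/7)

Apply the Gram-Schmidt recurrence
  u_1 = v_1
  u_i = v_i − Σ_{j<i} ((v_i · u_j) / (u_j · u_j)) · u_j.

Step by step this gives:
  u_1 = (2, 0, -1)
  u_2 = (-2/5, -3, -4/5)
  u_3 = (-12/7, 8/7, -24/7)

Orthogonality check:
  u_2 · u_1 = 0 (should be 0)
  u_3 · u_1 = 0 (should be 0)
  u_3 · u_2 = 0 (should be 0)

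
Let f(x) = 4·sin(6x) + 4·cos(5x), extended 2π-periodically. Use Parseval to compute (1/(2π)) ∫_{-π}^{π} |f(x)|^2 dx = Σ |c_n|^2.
Σ |c_n|^2 = 16

Expand |f|^2 and use orthogonality of {sin(nx), cos(mx)} on [-π, π]:
  ∫_{-π}^{π} sin(nx)^2 dx = π, ∫ cos(mx)^2 dx = π, and cross terms integrate to 0.
So ∫_{-π}^{π} f(x)^2 dx = 4^2 · π + 4^2 · π = (16 + 16)π.
Divide by 2π: (16 + 16)/2 = 16.
By Parseval, this equals Σ |c_n|^2.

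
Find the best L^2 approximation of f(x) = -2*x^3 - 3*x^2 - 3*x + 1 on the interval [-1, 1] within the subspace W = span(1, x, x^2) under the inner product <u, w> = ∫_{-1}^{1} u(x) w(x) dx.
g(x) = -3*x^2 - 21*x/5 + 1

The best approximation g ∈ W is the orthogonal projection of f onto W. Writing g = a_0 + a_1 x + a_2 x^2, the coefficients solve the normal equations G · a = b where
  G_{ij} = <φ_i, φ_j> and b_i = <f, φ_i>, with φ_0 = 1, φ_1 = x, φ_2 = x^2.
G =
  [2, 0, 2/3]
  [0, 2/3, 0]
  [2/3, 0, 2/5],
b = (0, -14/5, -8/15).
Solving gives a_0 = 1, a_1 = -21/5, a_2 = -3, so
  g(x) = -3*x^2 - 21*x/5 + 1.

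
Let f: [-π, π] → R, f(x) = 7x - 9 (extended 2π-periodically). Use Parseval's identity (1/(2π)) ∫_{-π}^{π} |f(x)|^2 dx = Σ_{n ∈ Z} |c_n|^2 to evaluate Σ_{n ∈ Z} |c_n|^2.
Σ |c_n|^2 = 49π^2/3 + 81

Expand and integrate term by term over [-π, π]:
  ∫ (7x)^2 dx = 49·(2π^3/3); ∫ 2·7·(-9)·x dx = 0 (odd integrand); ∫ (-9)^2 dx = 81·2π.
So (1/(2π)) ∫_{-π}^{π} (7x - 9)^2 dx = 49π^2/3 + 81 = 49π^2/3 + 81.
Parseval ⇒ Σ |c_n|^2 = 49π^2/3 + 81.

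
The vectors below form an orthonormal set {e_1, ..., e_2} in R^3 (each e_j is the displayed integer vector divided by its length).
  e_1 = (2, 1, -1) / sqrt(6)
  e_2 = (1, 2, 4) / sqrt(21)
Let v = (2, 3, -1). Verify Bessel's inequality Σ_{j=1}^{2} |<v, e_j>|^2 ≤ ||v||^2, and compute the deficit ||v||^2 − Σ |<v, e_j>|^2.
Σ |<v, e_j>|^2 = 80/7; ||v||^2 = 14; deficit = 18/7

Write each e_j = u_j / sqrt(<u_j, u_j>) where u_j is the displayed integer vector. Then <v, e_j> = <v, u_j> / sqrt(<u_j, u_j>), so |<v, e_j>|^2 = <v, u_j>^2 / <u_j, u_j>.
Coefficients: <v, e_1> = 8/sqrt(6), <v, e_2> = 4/sqrt(21).
Square and sum: Σ |<v, e_j>|^2 = 80/7.
Compute ||v||^2 = v·v = 14.
Deficit = 14 − 80/7 = 18/7 ≥ 0, confirming Bessel's inequality. (The deficit equals ||v − Σ <v,e_j> e_j||^2, the squared distance from v to span{e_j}.)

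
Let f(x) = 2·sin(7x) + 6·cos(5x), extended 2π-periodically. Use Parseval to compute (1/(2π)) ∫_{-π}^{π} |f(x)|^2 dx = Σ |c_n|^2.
Σ |c_n|^2 = 20

Expand |f|^2 and use orthogonality of {sin(nx), cos(mx)} on [-π, π]:
  ∫_{-π}^{π} sin(nx)^2 dx = π, ∫ cos(mx)^2 dx = π, and cross terms integrate to 0.
So ∫_{-π}^{π} f(x)^2 dx = 2^2 · π + 6^2 · π = (4 + 36)π.
Divide by 2π: (4 + 36)/2 = 20.
By Parseval, this equals Σ |c_n|^2.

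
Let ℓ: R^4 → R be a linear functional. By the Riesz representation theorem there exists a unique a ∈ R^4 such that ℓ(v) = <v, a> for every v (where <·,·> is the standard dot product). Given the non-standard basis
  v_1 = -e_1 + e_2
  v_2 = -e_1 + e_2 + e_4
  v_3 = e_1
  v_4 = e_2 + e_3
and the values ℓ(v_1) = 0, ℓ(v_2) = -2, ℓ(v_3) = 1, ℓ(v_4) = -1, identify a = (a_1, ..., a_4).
a = (1, 1, -2, -2)

Write a = (a_1, ..., a_4) in the standard basis. For each basis vector v_i, ℓ(v_i) = <v_i, a> is a linear equation in the a_j's. Collect the n equations into a matrix system V a = ℓ, where row i of V is v_i (expressed in the standard basis). Since V is invertible (lower-triangular with 1s on the diagonal, up to permutation), solve by back-substitution:
  V =
[[-1, 1, 0, 0],
 [-1, 1, 0, 1],
 [1, 0, 0, 0],
 [0, 1, 1, 0]]
  V a = (0, -2, 1, -1)
Solving gives a = (1, 1, -2, -2).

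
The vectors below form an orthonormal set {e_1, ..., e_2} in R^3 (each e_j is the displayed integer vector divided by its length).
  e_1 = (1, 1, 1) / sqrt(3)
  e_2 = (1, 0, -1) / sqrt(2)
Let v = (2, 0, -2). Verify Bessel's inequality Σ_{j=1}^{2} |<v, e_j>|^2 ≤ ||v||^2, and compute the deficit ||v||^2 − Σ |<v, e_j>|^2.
Σ |<v, e_j>|^2 = 8; ||v||^2 = 8; deficit = 0

Write each e_j = u_j / sqrt(<u_j, u_j>) where u_j is the displayed integer vector. Then <v, e_j> = <v, u_j> / sqrt(<u_j, u_j>), so |<v, e_j>|^2 = <v, u_j>^2 / <u_j, u_j>.
Coefficients: <v, e_1> = 0/sqrt(3), <v, e_2> = 4/sqrt(2).
Square and sum: Σ |<v, e_j>|^2 = 8.
Compute ||v||^2 = v·v = 8.
Deficit = 8 − 8 = 0 ≥ 0, confirming Bessel's inequality. (The deficit equals ||v − Σ <v,e_j> e_j||^2, the squared distance from v to span{e_j}.)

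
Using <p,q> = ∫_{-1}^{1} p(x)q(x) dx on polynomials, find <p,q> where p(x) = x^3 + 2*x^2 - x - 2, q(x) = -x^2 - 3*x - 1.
<p,q> = 4

Expand the product: p(x)·q(x) = -x^5 - 5*x^4 - 6*x^3 + 3*x^2 + 7*x + 2.
∫_{-1}^{1} of each monomial x^k gives [2/(k+1) if k even, 0 if k odd]. Integrating term-by-term (or equivalently evaluating the antiderivative F(x) = -x^6/6 - x^5 - 3*x^4/2 + x^3 + 7*x^2/2 + 2*x at the endpoints):
  F(1) − F(−1) = 23/6 − (-1/6) = 4.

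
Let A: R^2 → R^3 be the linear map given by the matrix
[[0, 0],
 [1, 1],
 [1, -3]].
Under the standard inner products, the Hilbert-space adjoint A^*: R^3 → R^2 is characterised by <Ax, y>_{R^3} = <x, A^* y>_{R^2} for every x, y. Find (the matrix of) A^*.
A^* = A^T =
[[0, 1, 1],
 [0, 1, -3]]

For real matrices with standard dot products, the defining identity <Ax, y> = <x, A^* y> gives (Ax)^T y = x^T (A^*) y, i.e. x^T A^T y = x^T (A^*) y. Since this holds for all x, y, we must have A^* = A^T. Therefore
A^* =
[[0, 1, 1],
 [0, 1, -3]].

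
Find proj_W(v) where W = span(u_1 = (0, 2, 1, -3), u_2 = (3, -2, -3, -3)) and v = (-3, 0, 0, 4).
proj_W(v) = (-81/43, -12/43, 48/43, 180/43)

Set up U = [u_1 | ... | u_2] ∈ R^(4×2). The projector onto W = col(U) is P = U (U^T U)^(-1) U^T.
Compute U^T U =
  [14, 2]
  [2, 31],
and U^T v = (-12, -21).
Solve U^T U · c = U^T v for the coefficients: c = (-33/43, -27/43). The projection is proj_W(v) = U c.
Check: (v - proj_W(v)) · u_1 = 0  (should be 0).
Check: (v - proj_W(v)) · u_2 = 0  (should be 0).
Result: proj_W(v) = (-81/43, -12/43, 48/43, 180/43).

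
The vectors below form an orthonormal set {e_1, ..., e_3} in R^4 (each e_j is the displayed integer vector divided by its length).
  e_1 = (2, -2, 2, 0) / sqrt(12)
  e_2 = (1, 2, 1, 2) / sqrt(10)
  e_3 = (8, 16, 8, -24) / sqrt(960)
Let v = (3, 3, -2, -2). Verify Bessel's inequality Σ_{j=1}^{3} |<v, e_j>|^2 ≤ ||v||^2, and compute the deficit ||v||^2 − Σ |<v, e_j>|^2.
Σ |<v, e_j>|^2 = 27/2; ||v||^2 = 26; deficit = 25/2

Write each e_j = u_j / sqrt(<u_j, u_j>) where u_j is the displayed integer vector. Then <v, e_j> = <v, u_j> / sqrt(<u_j, u_j>), so |<v, e_j>|^2 = <v, u_j>^2 / <u_j, u_j>.
Coefficients: <v, e_1> = -4/sqrt(12), <v, e_2> = 3/sqrt(10), <v, e_3> = 104/sqrt(960).
Square and sum: Σ |<v, e_j>|^2 = 27/2.
Compute ||v||^2 = v·v = 26.
Deficit = 26 − 27/2 = 25/2 ≥ 0, confirming Bessel's inequality. (The deficit equals ||v − Σ <v,e_j> e_j||^2, the squared distance from v to span{e_j}.)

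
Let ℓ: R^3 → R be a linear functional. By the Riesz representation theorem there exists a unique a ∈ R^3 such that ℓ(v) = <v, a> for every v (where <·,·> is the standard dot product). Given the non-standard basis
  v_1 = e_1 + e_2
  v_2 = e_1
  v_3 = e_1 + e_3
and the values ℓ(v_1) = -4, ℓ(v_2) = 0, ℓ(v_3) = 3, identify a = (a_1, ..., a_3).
a = (0, -4, 3)

Write a = (a_1, ..., a_3) in the standard basis. For each basis vector v_i, ℓ(v_i) = <v_i, a> is a linear equation in the a_j's. Collect the n equations into a matrix system V a = ℓ, where row i of V is v_i (expressed in the standard basis). Since V is invertible (lower-triangular with 1s on the diagonal, up to permutation), solve by back-substitution:
  V =
[[1, 1, 0],
 [1, 0, 0],
 [1, 0, 1]]
  V a = (-4, 0, 3)
Solving gives a = (0, -4, 3).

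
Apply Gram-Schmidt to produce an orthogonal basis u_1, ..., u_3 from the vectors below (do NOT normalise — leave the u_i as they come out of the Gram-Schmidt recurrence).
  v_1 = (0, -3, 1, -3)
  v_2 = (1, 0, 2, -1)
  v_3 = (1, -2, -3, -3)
Orthogonal basis:
  u_1 = (0, -3, 1, -3)
  u_2 = (1, 15/19, 33/19, -4/19)
  u_3 = (187/89, 68/89, -153/89, -119/89)

Apply the Gram-Schmidt recurrence
  u_1 = v_1
  u_i = v_i − Σ_{j<i} ((v_i · u_j) / (u_j · u_j)) · u_j.

Step by step this gives:
  u_1 = (0, -3, 1, -3)
  u_2 = (1, 15/19, 33/19, -4/19)
  u_3 = (187/89, 68/89, -153/89, -119/89)

Orthogonality check:
  u_2 · u_1 = 0 (should be 0)
  u_3 · u_1 = 0 (should be 0)
  u_3 · u_2 = 0 (should be 0)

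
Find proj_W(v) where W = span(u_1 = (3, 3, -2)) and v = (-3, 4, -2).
proj_W(v) = (21/22, 21/22, -7/11)

Set up U = [u_1 | ... | u_1] ∈ R^(3×1). The projector onto W = col(U) is P = U (U^T U)^(-1) U^T.
Compute U^T U =
  [22],
and U^T v = (7).
Solve U^T U · c = U^T v for the coefficients: c = (7/22). The projection is proj_W(v) = U c.
Check: (v - proj_W(v)) · u_1 = 0  (should be 0).
Result: proj_W(v) = (21/22, 21/22, -7/11).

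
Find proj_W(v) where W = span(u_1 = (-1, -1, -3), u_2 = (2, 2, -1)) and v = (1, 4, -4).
proj_W(v) = (5/2, 5/2, -4)

Set up U = [u_1 | ... | u_2] ∈ R^(3×2). The projector onto W = col(U) is P = U (U^T U)^(-1) U^T.
Compute U^T U =
  [11, -1]
  [-1, 9],
and U^T v = (7, 14).
Solve U^T U · c = U^T v for the coefficients: c = (11/14, 23/14). The projection is proj_W(v) = U c.
Check: (v - proj_W(v)) · u_1 = 0  (should be 0).
Check: (v - proj_W(v)) · u_2 = 0  (should be 0).
Result: proj_W(v) = (5/2, 5/2, -4).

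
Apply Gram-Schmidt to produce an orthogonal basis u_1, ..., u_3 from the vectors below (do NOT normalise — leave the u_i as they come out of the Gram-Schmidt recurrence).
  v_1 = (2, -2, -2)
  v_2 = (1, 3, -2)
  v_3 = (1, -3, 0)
Orthogonal basis:
  u_1 = (2, -2, -2)
  u_2 = (1, 3, -2)
  u_3 = (5/21, 1/21, 4/21)

Apply the Gram-Schmidt recurrence
  u_1 = v_1
  u_i = v_i − Σ_{j<i} ((v_i · u_j) / (u_j · u_j)) · u_j.

Step by step this gives:
  u_1 = (2, -2, -2)
  u_2 = (1, 3, -2)
  u_3 = (5/21, 1/21, 4/21)

Orthogonality check:
  u_2 · u_1 = 0 (should be 0)
  u_3 · u_1 = 0 (should be 0)
  u_3 · u_2 = 0 (should be 0)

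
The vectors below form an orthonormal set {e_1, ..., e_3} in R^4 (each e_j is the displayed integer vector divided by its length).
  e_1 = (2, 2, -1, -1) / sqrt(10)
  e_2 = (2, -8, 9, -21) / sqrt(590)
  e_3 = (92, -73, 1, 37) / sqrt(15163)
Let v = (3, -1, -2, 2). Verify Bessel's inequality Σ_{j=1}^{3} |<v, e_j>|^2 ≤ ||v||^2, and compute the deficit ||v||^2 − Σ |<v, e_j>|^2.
Σ |<v, e_j>|^2 = 4337/257; ||v||^2 = 18; deficit = 289/257

Write each e_j = u_j / sqrt(<u_j, u_j>) where u_j is the displayed integer vector. Then <v, e_j> = <v, u_j> / sqrt(<u_j, u_j>), so |<v, e_j>|^2 = <v, u_j>^2 / <u_j, u_j>.
Coefficients: <v, e_1> = 4/sqrt(10), <v, e_2> = -46/sqrt(590), <v, e_3> = 421/sqrt(15163).
Square and sum: Σ |<v, e_j>|^2 = 4337/257.
Compute ||v||^2 = v·v = 18.
Deficit = 18 − 4337/257 = 289/257 ≥ 0, confirming Bessel's inequality. (The deficit equals ||v − Σ <v,e_j> e_j||^2, the squared distance from v to span{e_j}.)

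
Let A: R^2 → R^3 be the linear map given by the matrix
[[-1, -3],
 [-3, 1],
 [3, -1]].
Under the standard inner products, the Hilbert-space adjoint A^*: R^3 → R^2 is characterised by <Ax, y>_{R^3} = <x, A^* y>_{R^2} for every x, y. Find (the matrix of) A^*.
A^* = A^T =
[[-1, -3, 3],
 [-3, 1, -1]]

For real matrices with standard dot products, the defining identity <Ax, y> = <x, A^* y> gives (Ax)^T y = x^T (A^*) y, i.e. x^T A^T y = x^T (A^*) y. Since this holds for all x, y, we must have A^* = A^T. Therefore
A^* =
[[-1, -3, 3],
 [-3, 1, -1]].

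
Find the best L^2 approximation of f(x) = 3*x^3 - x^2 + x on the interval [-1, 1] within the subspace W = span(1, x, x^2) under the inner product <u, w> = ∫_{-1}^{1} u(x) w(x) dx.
g(x) = -x^2 + 14*x/5

The best approximation g ∈ W is the orthogonal projection of f onto W. Writing g = a_0 + a_1 x + a_2 x^2, the coefficients solve the normal equations G · a = b where
  G_{ij} = <φ_i, φ_j> and b_i = <f, φ_i>, with φ_0 = 1, φ_1 = x, φ_2 = x^2.
G =
  [2, 0, 2/3]
  [0, 2/3, 0]
  [2/3, 0, 2/5],
b = (-2/3, 28/15, -2/5).
Solving gives a_0 = 0, a_1 = 14/5, a_2 = -1, so
  g(x) = -x^2 + 14*x/5.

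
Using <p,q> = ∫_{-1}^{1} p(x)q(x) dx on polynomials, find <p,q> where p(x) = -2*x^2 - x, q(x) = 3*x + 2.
<p,q> = -14/3

Expand the product: p(x)·q(x) = -6*x^3 - 7*x^2 - 2*x.
∫_{-1}^{1} of each monomial x^k gives [2/(k+1) if k even, 0 if k odd]. Integrating term-by-term (or equivalently evaluating the antiderivative F(x) = -3*x^4/2 - 7*x^3/3 - x^2 at the endpoints):
  F(1) − F(−1) = -29/6 − (-1/6) = -14/3.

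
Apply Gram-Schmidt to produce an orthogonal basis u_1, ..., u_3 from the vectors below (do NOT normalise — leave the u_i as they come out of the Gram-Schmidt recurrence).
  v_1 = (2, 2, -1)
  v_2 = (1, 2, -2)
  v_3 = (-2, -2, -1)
Orthogonal basis:
  u_1 = (2, 2, -1)
  u_2 = (-7/9, 2/9, -10/9)
  u_3 = (8/17, -12/17, -8/17)

Apply the Gram-Schmidt recurrence
  u_1 = v_1
  u_i = v_i − Σ_{j<i} ((v_i · u_j) / (u_j · u_j)) · u_j.

Step by step this gives:
  u_1 = (2, 2, -1)
  u_2 = (-7/9, 2/9, -10/9)
  u_3 = (8/17, -12/17, -8/17)

Orthogonality check:
  u_2 · u_1 = 0 (should be 0)
  u_3 · u_1 = 0 (should be 0)
  u_3 · u_2 = 0 (should be 0)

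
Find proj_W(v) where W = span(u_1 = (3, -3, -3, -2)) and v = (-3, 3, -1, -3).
proj_W(v) = (-27/31, 27/31, 27/31, 18/31)

Set up U = [u_1 | ... | u_1] ∈ R^(4×1). The projector onto W = col(U) is P = U (U^T U)^(-1) U^T.
Compute U^T U =
  [31],
and U^T v = (-9).
Solve U^T U · c = U^T v for the coefficients: c = (-9/31). The projection is proj_W(v) = U c.
Check: (v - proj_W(v)) · u_1 = 0  (should be 0).
Result: proj_W(v) = (-27/31, 27/31, 27/31, 18/31).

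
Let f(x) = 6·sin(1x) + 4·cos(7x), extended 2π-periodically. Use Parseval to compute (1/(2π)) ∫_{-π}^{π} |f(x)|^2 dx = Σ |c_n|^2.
Σ |c_n|^2 = 26

Expand |f|^2 and use orthogonality of {sin(nx), cos(mx)} on [-π, π]:
  ∫_{-π}^{π} sin(nx)^2 dx = π, ∫ cos(mx)^2 dx = π, and cross terms integrate to 0.
So ∫_{-π}^{π} f(x)^2 dx = 6^2 · π + 4^2 · π = (36 + 16)π.
Divide by 2π: (36 + 16)/2 = 26.
By Parseval, this equals Σ |c_n|^2.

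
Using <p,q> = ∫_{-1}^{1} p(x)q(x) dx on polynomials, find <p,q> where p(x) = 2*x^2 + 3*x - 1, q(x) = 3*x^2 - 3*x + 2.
<p,q> = -104/15

Expand the product: p(x)·q(x) = 6*x^4 + 3*x^3 - 8*x^2 + 9*x - 2.
∫_{-1}^{1} of each monomial x^k gives [2/(k+1) if k even, 0 if k odd]. Integrating term-by-term (or equivalently evaluating the antiderivative F(x) = 6*x^5/5 + 3*x^4/4 - 8*x^3/3 + 9*x^2/2 - 2*x at the endpoints):
  F(1) − F(−1) = 107/60 − (523/60) = -104/15.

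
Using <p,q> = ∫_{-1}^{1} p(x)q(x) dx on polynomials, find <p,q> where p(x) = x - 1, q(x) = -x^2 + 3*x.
<p,q> = 8/3

Expand the product: p(x)·q(x) = -x^3 + 4*x^2 - 3*x.
∫_{-1}^{1} of each monomial x^k gives [2/(k+1) if k even, 0 if k odd]. Integrating term-by-term (or equivalently evaluating the antiderivative F(x) = -x^4/4 + 4*x^3/3 - 3*x^2/2 at the endpoints):
  F(1) − F(−1) = -5/12 − (-37/12) = 8/3.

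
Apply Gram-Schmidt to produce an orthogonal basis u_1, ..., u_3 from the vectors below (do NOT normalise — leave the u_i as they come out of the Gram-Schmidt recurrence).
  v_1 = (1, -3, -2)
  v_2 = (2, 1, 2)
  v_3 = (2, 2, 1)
Orthogonal basis:
  u_1 = (1, -3, -2)
  u_2 = (33/14, -1/14, 9/7)
  u_3 = (52/101, 78/101, -91/101)

Apply the Gram-Schmidt recurrence
  u_1 = v_1
  u_i = v_i − Σ_{j<i} ((v_i · u_j) / (u_j · u_j)) · u_j.

Step by step this gives:
  u_1 = (1, -3, -2)
  u_2 = (33/14, -1/14, 9/7)
  u_3 = (52/101, 78/101, -91/101)

Orthogonality check:
  u_2 · u_1 = 0 (should be 0)
  u_3 · u_1 = 0 (should be 0)
  u_3 · u_2 = 0 (should be 0)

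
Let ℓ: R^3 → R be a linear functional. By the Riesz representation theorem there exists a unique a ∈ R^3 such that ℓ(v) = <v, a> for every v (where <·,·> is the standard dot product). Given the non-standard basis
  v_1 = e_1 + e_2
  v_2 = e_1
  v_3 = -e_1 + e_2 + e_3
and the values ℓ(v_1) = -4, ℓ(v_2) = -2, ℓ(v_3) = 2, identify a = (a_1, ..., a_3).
a = (-2, -2, 2)

Write a = (a_1, ..., a_3) in the standard basis. For each basis vector v_i, ℓ(v_i) = <v_i, a> is a linear equation in the a_j's. Collect the n equations into a matrix system V a = ℓ, where row i of V is v_i (expressed in the standard basis). Since V is invertible (lower-triangular with 1s on the diagonal, up to permutation), solve by back-substitution:
  V =
[[1, 1, 0],
 [1, 0, 0],
 [-1, 1, 1]]
  V a = (-4, -2, 2)
Solving gives a = (-2, -2, 2).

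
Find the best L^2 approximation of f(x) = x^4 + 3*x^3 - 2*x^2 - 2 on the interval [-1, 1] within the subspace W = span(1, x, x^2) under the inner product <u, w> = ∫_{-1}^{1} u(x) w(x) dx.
g(x) = -8*x^2/7 + 9*x/5 - 73/35

The best approximation g ∈ W is the orthogonal projection of f onto W. Writing g = a_0 + a_1 x + a_2 x^2, the coefficients solve the normal equations G · a = b where
  G_{ij} = <φ_i, φ_j> and b_i = <f, φ_i>, with φ_0 = 1, φ_1 = x, φ_2 = x^2.
G =
  [2, 0, 2/3]
  [0, 2/3, 0]
  [2/3, 0, 2/5],
b = (-74/15, 6/5, -194/105).
Solving gives a_0 = -73/35, a_1 = 9/5, a_2 = -8/7, so
  g(x) = -8*x^2/7 + 9*x/5 - 73/35.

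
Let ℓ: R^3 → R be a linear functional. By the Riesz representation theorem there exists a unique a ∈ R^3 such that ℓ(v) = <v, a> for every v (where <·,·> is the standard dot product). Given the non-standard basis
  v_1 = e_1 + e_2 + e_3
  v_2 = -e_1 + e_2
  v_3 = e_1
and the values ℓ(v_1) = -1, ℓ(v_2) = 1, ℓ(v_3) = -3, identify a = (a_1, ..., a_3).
a = (-3, -2, 4)

Write a = (a_1, ..., a_3) in the standard basis. For each basis vector v_i, ℓ(v_i) = <v_i, a> is a linear equation in the a_j's. Collect the n equations into a matrix system V a = ℓ, where row i of V is v_i (expressed in the standard basis). Since V is invertible (lower-triangular with 1s on the diagonal, up to permutation), solve by back-substitution:
  V =
[[1, 1, 1],
 [-1, 1, 0],
 [1, 0, 0]]
  V a = (-1, 1, -3)
Solving gives a = (-3, -2, 4).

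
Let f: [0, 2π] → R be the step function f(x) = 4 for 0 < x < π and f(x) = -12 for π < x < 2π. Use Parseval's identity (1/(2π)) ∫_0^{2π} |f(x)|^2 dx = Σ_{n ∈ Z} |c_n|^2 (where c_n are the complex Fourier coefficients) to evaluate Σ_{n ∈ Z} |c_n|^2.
Σ |c_n|^2 = 80

Parseval equates the L^2 energy of f (normalised by 1/(2π)) with the ℓ^2 sum of its Fourier coefficients: (1/(2π)) ∫_0^{2π} |f|^2 = Σ |c_n|^2.
Compute the left side: (1/(2π)) [∫_0^π 4^2 dx + ∫_π^{2π} (-12)^2 dx] = (1/(2π)) · (16π + 144π) = (16 + 144)/2 = 80.
So Σ_{n ∈ Z} |c_n|^2 = 80.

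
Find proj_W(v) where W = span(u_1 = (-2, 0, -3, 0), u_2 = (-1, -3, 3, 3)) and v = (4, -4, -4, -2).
proj_W(v) = (2/35, 34/35, -48/35, -34/35)

Set up U = [u_1 | ... | u_2] ∈ R^(4×2). The projector onto W = col(U) is P = U (U^T U)^(-1) U^T.
Compute U^T U =
  [13, -7]
  [-7, 28],
and U^T v = (4, -10).
Solve U^T U · c = U^T v for the coefficients: c = (2/15, -34/105). The projection is proj_W(v) = U c.
Check: (v - proj_W(v)) · u_1 = 0  (should be 0).
Check: (v - proj_W(v)) · u_2 = 0  (should be 0).
Result: proj_W(v) = (2/35, 34/35, -48/35, -34/35).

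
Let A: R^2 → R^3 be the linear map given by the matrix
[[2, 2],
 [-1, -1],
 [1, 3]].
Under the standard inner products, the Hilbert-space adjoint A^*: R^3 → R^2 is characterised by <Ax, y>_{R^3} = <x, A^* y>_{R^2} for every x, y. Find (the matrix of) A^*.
A^* = A^T =
[[2, -1, 1],
 [2, -1, 3]]

For real matrices with standard dot products, the defining identity <Ax, y> = <x, A^* y> gives (Ax)^T y = x^T (A^*) y, i.e. x^T A^T y = x^T (A^*) y. Since this holds for all x, y, we must have A^* = A^T. Therefore
A^* =
[[2, -1, 1],
 [2, -1, 3]].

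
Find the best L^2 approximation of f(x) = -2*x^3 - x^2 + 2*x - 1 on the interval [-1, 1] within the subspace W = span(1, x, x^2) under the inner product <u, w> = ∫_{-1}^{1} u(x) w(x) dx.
g(x) = -x^2 + 4*x/5 - 1

The best approximation g ∈ W is the orthogonal projection of f onto W. Writing g = a_0 + a_1 x + a_2 x^2, the coefficients solve the normal equations G · a = b where
  G_{ij} = <φ_i, φ_j> and b_i = <f, φ_i>, with φ_0 = 1, φ_1 = x, φ_2 = x^2.
G =
  [2, 0, 2/3]
  [0, 2/3, 0]
  [2/3, 0, 2/5],
b = (-8/3, 8/15, -16/15).
Solving gives a_0 = -1, a_1 = 4/5, a_2 = -1, so
  g(x) = -x^2 + 4*x/5 - 1.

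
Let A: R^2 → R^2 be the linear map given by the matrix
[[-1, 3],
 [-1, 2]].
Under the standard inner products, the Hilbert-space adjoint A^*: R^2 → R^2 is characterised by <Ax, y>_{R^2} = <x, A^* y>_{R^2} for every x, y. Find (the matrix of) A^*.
A^* = A^T =
[[-1, -1],
 [3, 2]]

For real matrices with standard dot products, the defining identity <Ax, y> = <x, A^* y> gives (Ax)^T y = x^T (A^*) y, i.e. x^T A^T y = x^T (A^*) y. Since this holds for all x, y, we must have A^* = A^T. Therefore
A^* =
[[-1, -1],
 [3, 2]].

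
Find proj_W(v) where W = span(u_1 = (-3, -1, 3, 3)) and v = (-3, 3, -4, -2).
proj_W(v) = (9/7, 3/7, -9/7, -9/7)

Set up U = [u_1 | ... | u_1] ∈ R^(4×1). The projector onto W = col(U) is P = U (U^T U)^(-1) U^T.
Compute U^T U =
  [28],
and U^T v = (-12).
Solve U^T U · c = U^T v for the coefficients: c = (-3/7). The projection is proj_W(v) = U c.
Check: (v - proj_W(v)) · u_1 = 0  (should be 0).
Result: proj_W(v) = (9/7, 3/7, -9/7, -9/7).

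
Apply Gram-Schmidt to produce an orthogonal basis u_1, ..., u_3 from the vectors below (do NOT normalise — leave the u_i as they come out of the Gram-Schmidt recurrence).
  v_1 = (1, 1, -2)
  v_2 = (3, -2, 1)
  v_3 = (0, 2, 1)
Orthogonal basis:
  u_1 = (1, 1, -2)
  u_2 = (19/6, -11/6, 2/3)
  u_3 = (57/83, 133/83, 95/83)

Apply the Gram-Schmidt recurrence
  u_1 = v_1
  u_i = v_i − Σ_{j<i} ((v_i · u_j) / (u_j · u_j)) · u_j.

Step by step this gives:
  u_1 = (1, 1, -2)
  u_2 = (19/6, -11/6, 2/3)
  u_3 = (57/83, 133/83, 95/83)

Orthogonality check:
  u_2 · u_1 = 0 (should be 0)
  u_3 · u_1 = 0 (should be 0)
  u_3 · u_2 = 0 (should be 0)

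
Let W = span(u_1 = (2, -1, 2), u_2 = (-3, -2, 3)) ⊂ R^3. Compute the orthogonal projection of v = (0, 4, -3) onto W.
proj_W(v) = (27/194, 226/97, -771/194)

Set up U = [u_1 | ... | u_2] ∈ R^(3×2). The projector onto W = col(U) is P = U (U^T U)^(-1) U^T.
Compute U^T U =
  [9, 2]
  [2, 22],
and U^T v = (-10, -17).
Solve U^T U · c = U^T v for the coefficients: c = (-93/97, -133/194). The projection is proj_W(v) = U c.
Check: (v - proj_W(v)) · u_1 = 0  (should be 0).
Check: (v - proj_W(v)) · u_2 = 0  (should be 0).
Result: proj_W(v) = (27/194, 226/97, -771/194).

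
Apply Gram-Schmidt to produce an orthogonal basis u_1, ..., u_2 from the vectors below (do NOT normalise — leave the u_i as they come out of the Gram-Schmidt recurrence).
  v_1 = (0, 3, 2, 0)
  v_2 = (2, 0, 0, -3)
Orthogonal basis:
  u_1 = (0, 3, 2, 0)
  u_2 = (2, 0, 0, -3)

Apply the Gram-Schmidt recurrence
  u_1 = v_1
  u_i = v_i − Σ_{j<i} ((v_i · u_j) / (u_j · u_j)) · u_j.

Step by step this gives:
  u_1 = (0, 3, 2, 0)
  u_2 = (2, 0, 0, -3)

Orthogonality check:
  u_2 · u_1 = 0 (should be 0)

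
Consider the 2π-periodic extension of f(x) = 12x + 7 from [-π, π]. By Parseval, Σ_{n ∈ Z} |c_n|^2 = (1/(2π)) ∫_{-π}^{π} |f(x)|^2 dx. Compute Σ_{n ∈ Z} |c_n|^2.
Σ |c_n|^2 = 48π^2 + 49

Expand and integrate term by term over [-π, π]:
  ∫ (12x)^2 dx = 144·(2π^3/3); ∫ 2·12·(7)·x dx = 0 (odd integrand); ∫ 7^2 dx = 49·2π.
So (1/(2π)) ∫_{-π}^{π} (12x + 7)^2 dx = 144π^2/3 + 49 = 48π^2 + 49.
Parseval ⇒ Σ |c_n|^2 = 48π^2 + 49.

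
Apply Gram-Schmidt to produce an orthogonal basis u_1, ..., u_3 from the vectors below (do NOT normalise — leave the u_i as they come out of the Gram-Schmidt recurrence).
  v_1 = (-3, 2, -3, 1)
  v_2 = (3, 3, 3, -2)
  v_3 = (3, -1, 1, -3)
Orthogonal basis:
  u_1 = (-3, 2, -3, 1)
  u_2 = (27/23, 97/23, 27/23, -32/23)
  u_3 = (279/517, -204/517, -755/517, -1020/517)

Apply the Gram-Schmidt recurrence
  u_1 = v_1
  u_i = v_i − Σ_{j<i} ((v_i · u_j) / (u_j · u_j)) · u_j.

Step by step this gives:
  u_1 = (-3, 2, -3, 1)
  u_2 = (27/23, 97/23, 27/23, -32/23)
  u_3 = (279/517, -204/517, -755/517, -1020/517)

Orthogonality check:
  u_2 · u_1 = 0 (should be 0)
  u_3 · u_1 = 0 (should be 0)
  u_3 · u_2 = 0 (should be 0)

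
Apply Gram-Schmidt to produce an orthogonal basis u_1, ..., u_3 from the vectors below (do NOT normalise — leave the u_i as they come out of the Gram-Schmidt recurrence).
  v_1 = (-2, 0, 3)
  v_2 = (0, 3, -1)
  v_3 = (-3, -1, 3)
Orthogonal basis:
  u_1 = (-2, 0, 3)
  u_2 = (-6/13, 3, -4/13)
  u_3 = (-9/11, -2/11, -6/11)

Apply the Gram-Schmidt recurrence
  u_1 = v_1
  u_i = v_i − Σ_{j<i} ((v_i · u_j) / (u_j · u_j)) · u_j.

Step by step this gives:
  u_1 = (-2, 0, 3)
  u_2 = (-6/13, 3, -4/13)
  u_3 = (-9/11, -2/11, -6/11)

Orthogonality check:
  u_2 · u_1 = 0 (should be 0)
  u_3 · u_1 = 0 (should be 0)
  u_3 · u_2 = 0 (should be 0)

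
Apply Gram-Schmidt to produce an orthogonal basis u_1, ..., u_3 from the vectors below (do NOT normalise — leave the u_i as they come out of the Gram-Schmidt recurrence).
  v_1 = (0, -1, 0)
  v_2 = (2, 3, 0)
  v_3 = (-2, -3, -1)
Orthogonal basis:
  u_1 = (0, -1, 0)
  u_2 = (2, 0, 0)
  u_3 = (0, 0, -1)

Apply the Gram-Schmidt recurrence
  u_1 = v_1
  u_i = v_i − Σ_{j<i} ((v_i · u_j) / (u_j · u_j)) · u_j.

Step by step this gives:
  u_1 = (0, -1, 0)
  u_2 = (2, 0, 0)
  u_3 = (0, 0, -1)

Orthogonality check:
  u_2 · u_1 = 0 (should be 0)
  u_3 · u_1 = 0 (should be 0)
  u_3 · u_2 = 0 (should be 0)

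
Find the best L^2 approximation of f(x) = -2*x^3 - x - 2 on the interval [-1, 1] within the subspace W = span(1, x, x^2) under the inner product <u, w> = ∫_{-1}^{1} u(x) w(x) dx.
g(x) = -11*x/5 - 2

The best approximation g ∈ W is the orthogonal projection of f onto W. Writing g = a_0 + a_1 x + a_2 x^2, the coefficients solve the normal equations G · a = b where
  G_{ij} = <φ_i, φ_j> and b_i = <f, φ_i>, with φ_0 = 1, φ_1 = x, φ_2 = x^2.
G =
  [2, 0, 2/3]
  [0, 2/3, 0]
  [2/3, 0, 2/5],
b = (-4, -22/15, -4/3).
Solving gives a_0 = -2, a_1 = -11/5, a_2 = 0, so
  g(x) = -11*x/5 - 2.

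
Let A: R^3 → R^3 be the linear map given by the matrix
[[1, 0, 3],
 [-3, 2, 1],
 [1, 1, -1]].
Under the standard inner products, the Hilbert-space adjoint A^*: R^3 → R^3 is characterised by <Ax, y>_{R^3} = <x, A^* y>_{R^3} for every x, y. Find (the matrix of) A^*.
A^* = A^T =
[[1, -3, 1],
 [0, 2, 1],
 [3, 1, -1]]

For real matrices with standard dot products, the defining identity <Ax, y> = <x, A^* y> gives (Ax)^T y = x^T (A^*) y, i.e. x^T A^T y = x^T (A^*) y. Since this holds for all x, y, we must have A^* = A^T. Therefore
A^* =
[[1, -3, 1],
 [0, 2, 1],
 [3, 1, -1]].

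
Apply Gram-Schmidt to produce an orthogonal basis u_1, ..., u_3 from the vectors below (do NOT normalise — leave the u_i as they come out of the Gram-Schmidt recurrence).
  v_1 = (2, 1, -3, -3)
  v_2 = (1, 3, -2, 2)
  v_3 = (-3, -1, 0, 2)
Orthogonal basis:
  u_1 = (2, 1, -3, -3)
  u_2 = (13/23, 64/23, -31/23, 61/23)
  u_3 = (-738/389, -222/389, -634/389, 68/389)

Apply the Gram-Schmidt recurrence
  u_1 = v_1
  u_i = v_i − Σ_{j<i} ((v_i · u_j) / (u_j · u_j)) · u_j.

Step by step this gives:
  u_1 = (2, 1, -3, -3)
  u_2 = (13/23, 64/23, -31/23, 61/23)
  u_3 = (-738/389, -222/389, -634/389, 68/389)

Orthogonality check:
  u_2 · u_1 = 0 (should be 0)
  u_3 · u_1 = 0 (should be 0)
  u_3 · u_2 = 0 (should be 0)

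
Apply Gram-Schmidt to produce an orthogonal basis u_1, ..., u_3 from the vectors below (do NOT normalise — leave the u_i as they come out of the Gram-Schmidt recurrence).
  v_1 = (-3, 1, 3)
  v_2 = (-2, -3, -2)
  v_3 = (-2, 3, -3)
Orthogonal basis:
  u_1 = (-3, 1, 3)
  u_2 = (-47/19, -54/19, -29/19)
  u_3 = (-581/314, 498/157, -913/314)

Apply the Gram-Schmidt recurrence
  u_1 = v_1
  u_i = v_i − Σ_{j<i} ((v_i · u_j) / (u_j · u_j)) · u_j.

Step by step this gives:
  u_1 = (-3, 1, 3)
  u_2 = (-47/19, -54/19, -29/19)
  u_3 = (-581/314, 498/157, -913/314)

Orthogonality check:
  u_2 · u_1 = 0 (should be 0)
  u_3 · u_1 = 0 (should be 0)
  u_3 · u_2 = 0 (should be 0)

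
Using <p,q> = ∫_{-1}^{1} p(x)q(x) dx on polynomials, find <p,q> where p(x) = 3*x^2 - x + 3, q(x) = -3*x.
<p,q> = 2

Expand the product: p(x)·q(x) = -9*x^3 + 3*x^2 - 9*x.
∫_{-1}^{1} of each monomial x^k gives [2/(k+1) if k even, 0 if k odd]. Integrating term-by-term (or equivalently evaluating the antiderivative F(x) = -9*x^4/4 + x^3 - 9*x^2/2 at the endpoints):
  F(1) − F(−1) = -23/4 − (-31/4) = 2.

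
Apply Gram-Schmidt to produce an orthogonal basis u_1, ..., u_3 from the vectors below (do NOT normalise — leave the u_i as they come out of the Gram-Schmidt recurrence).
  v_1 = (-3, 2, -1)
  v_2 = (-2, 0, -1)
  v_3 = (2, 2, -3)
Orthogonal basis:
  u_1 = (-3, 2, -1)
  u_2 = (-1/2, -1, -1/2)
  u_3 = (12/7, 6/7, -24/7)

Apply the Gram-Schmidt recurrence
  u_1 = v_1
  u_i = v_i − Σ_{j<i} ((v_i · u_j) / (u_j · u_j)) · u_j.

Step by step this gives:
  u_1 = (-3, 2, -1)
  u_2 = (-1/2, -1, -1/2)
  u_3 = (12/7, 6/7, -24/7)

Orthogonality check:
  u_2 · u_1 = 0 (should be 0)
  u_3 · u_1 = 0 (should be 0)
  u_3 · u_2 = 0 (should be 0)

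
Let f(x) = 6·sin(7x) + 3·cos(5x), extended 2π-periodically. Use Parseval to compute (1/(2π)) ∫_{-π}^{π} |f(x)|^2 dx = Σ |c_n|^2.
Σ |c_n|^2 = 45/2

Expand |f|^2 and use orthogonality of {sin(nx), cos(mx)} on [-π, π]:
  ∫_{-π}^{π} sin(nx)^2 dx = π, ∫ cos(mx)^2 dx = π, and cross terms integrate to 0.
So ∫_{-π}^{π} f(x)^2 dx = 6^2 · π + 3^2 · π = (36 + 9)π.
Divide by 2π: (36 + 9)/2 = 45/2.
By Parseval, this equals Σ |c_n|^2.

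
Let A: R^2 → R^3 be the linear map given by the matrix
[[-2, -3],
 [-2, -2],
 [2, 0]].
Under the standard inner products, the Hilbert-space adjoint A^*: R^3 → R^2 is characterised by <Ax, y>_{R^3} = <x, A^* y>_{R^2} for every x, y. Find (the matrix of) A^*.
A^* = A^T =
[[-2, -2, 2],
 [-3, -2, 0]]

For real matrices with standard dot products, the defining identity <Ax, y> = <x, A^* y> gives (Ax)^T y = x^T (A^*) y, i.e. x^T A^T y = x^T (A^*) y. Since this holds for all x, y, we must have A^* = A^T. Therefore
A^* =
[[-2, -2, 2],
 [-3, -2, 0]].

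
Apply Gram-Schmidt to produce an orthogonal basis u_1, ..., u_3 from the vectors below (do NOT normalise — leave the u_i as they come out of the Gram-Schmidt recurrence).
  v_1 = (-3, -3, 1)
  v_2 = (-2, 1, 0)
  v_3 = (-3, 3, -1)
Orthogonal basis:
  u_1 = (-3, -3, 1)
  u_2 = (-29/19, 28/19, -3/19)
  u_3 = (-3/43, -6/43, -27/43)

Apply the Gram-Schmidt recurrence
  u_1 = v_1
  u_i = v_i − Σ_{j<i} ((v_i · u_j) / (u_j · u_j)) · u_j.

Step by step this gives:
  u_1 = (-3, -3, 1)
  u_2 = (-29/19, 28/19, -3/19)
  u_3 = (-3/43, -6/43, -27/43)

Orthogonality check:
  u_2 · u_1 = 0 (should be 0)
  u_3 · u_1 = 0 (should be 0)
  u_3 · u_2 = 0 (should be 0)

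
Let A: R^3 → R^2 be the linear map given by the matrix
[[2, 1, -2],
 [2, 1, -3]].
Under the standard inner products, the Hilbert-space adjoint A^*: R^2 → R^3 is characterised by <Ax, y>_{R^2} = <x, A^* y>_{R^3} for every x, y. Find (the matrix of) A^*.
A^* = A^T =
[[2, 2],
 [1, 1],
 [-2, -3]]

For real matrices with standard dot products, the defining identity <Ax, y> = <x, A^* y> gives (Ax)^T y = x^T (A^*) y, i.e. x^T A^T y = x^T (A^*) y. Since this holds for all x, y, we must have A^* = A^T. Therefore
A^* =
[[2, 2],
 [1, 1],
 [-2, -3]].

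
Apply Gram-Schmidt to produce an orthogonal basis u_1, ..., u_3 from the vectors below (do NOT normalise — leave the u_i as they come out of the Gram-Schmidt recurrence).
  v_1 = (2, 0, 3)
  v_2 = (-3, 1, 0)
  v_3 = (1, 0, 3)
Orthogonal basis:
  u_1 = (2, 0, 3)
  u_2 = (-27/13, 1, 18/13)
  u_3 = (-9/94, -27/94, 3/47)

Apply the Gram-Schmidt recurrence
  u_1 = v_1
  u_i = v_i − Σ_{j<i} ((v_i · u_j) / (u_j · u_j)) · u_j.

Step by step this gives:
  u_1 = (2, 0, 3)
  u_2 = (-27/13, 1, 18/13)
  u_3 = (-9/94, -27/94, 3/47)

Orthogonality check:
  u_2 · u_1 = 0 (should be 0)
  u_3 · u_1 = 0 (should be 0)
  u_3 · u_2 = 0 (should be 0)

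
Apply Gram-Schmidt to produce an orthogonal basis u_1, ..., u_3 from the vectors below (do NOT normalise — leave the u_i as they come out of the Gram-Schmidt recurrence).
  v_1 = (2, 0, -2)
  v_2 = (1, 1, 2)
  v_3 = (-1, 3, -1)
Orthogonal basis:
  u_1 = (2, 0, -2)
  u_2 = (3/2, 1, 3/2)
  u_3 = (-1, 3, -1)

Apply the Gram-Schmidt recurrence
  u_1 = v_1
  u_i = v_i − Σ_{j<i} ((v_i · u_j) / (u_j · u_j)) · u_j.

Step by step this gives:
  u_1 = (2, 0, -2)
  u_2 = (3/2, 1, 3/2)
  u_3 = (-1, 3, -1)

Orthogonality check:
  u_2 · u_1 = 0 (should be 0)
  u_3 · u_1 = 0 (should be 0)
  u_3 · u_2 = 0 (should be 0)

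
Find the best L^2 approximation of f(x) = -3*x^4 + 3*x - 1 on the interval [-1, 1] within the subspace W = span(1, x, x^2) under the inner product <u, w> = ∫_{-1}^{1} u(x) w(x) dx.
g(x) = -18*x^2/7 + 3*x - 26/35

The best approximation g ∈ W is the orthogonal projection of f onto W. Writing g = a_0 + a_1 x + a_2 x^2, the coefficients solve the normal equations G · a = b where
  G_{ij} = <φ_i, φ_j> and b_i = <f, φ_i>, with φ_0 = 1, φ_1 = x, φ_2 = x^2.
G =
  [2, 0, 2/3]
  [0, 2/3, 0]
  [2/3, 0, 2/5],
b = (-16/5, 2, -32/21).
Solving gives a_0 = -26/35, a_1 = 3, a_2 = -18/7, so
  g(x) = -18*x^2/7 + 3*x - 26/35.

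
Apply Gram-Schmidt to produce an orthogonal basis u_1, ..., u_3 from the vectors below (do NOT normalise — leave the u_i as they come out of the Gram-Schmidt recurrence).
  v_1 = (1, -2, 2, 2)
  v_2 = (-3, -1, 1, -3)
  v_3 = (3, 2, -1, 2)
Orthogonal basis:
  u_1 = (1, -2, 2, 2)
  u_2 = (-34/13, -23/13, 23/13, -29/13)
  u_3 = (88/235, 101/235, 134/235, -77/235)

Apply the Gram-Schmidt recurrence
  u_1 = v_1
  u_i = v_i − Σ_{j<i} ((v_i · u_j) / (u_j · u_j)) · u_j.

Step by step this gives:
  u_1 = (1, -2, 2, 2)
  u_2 = (-34/13, -23/13, 23/13, -29/13)
  u_3 = (88/235, 101/235, 134/235, -77/235)

Orthogonality check:
  u_2 · u_1 = 0 (should be 0)
  u_3 · u_1 = 0 (should be 0)
  u_3 · u_2 = 0 (should be 0)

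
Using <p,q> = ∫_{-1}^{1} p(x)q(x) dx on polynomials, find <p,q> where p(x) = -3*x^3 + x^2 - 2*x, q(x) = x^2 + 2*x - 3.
<p,q> = -20/3

Expand the product: p(x)·q(x) = -3*x^5 - 5*x^4 + 9*x^3 - 7*x^2 + 6*x.
∫_{-1}^{1} of each monomial x^k gives [2/(k+1) if k even, 0 if k odd]. Integrating term-by-term (or equivalently evaluating the antiderivative F(x) = -x^6/2 - x^5 + 9*x^4/4 - 7*x^3/3 + 3*x^2 at the endpoints):
  F(1) − F(−1) = 17/12 − (97/12) = -20/3.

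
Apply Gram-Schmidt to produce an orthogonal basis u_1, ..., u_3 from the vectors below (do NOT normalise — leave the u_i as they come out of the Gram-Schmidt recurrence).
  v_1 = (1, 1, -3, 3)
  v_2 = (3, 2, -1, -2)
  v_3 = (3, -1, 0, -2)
Orthogonal basis:
  u_1 = (1, 1, -3, 3)
  u_2 = (29/10, 19/10, -7/10, -23/10)
  u_3 = (239/178, -359/178, -27/178, 13/178)

Apply the Gram-Schmidt recurrence
  u_1 = v_1
  u_i = v_i − Σ_{j<i} ((v_i · u_j) / (u_j · u_j)) · u_j.

Step by step this gives:
  u_1 = (1, 1, -3, 3)
  u_2 = (29/10, 19/10, -7/10, -23/10)
  u_3 = (239/178, -359/178, -27/178, 13/178)

Orthogonality check:
  u_2 · u_1 = 0 (should be 0)
  u_3 · u_1 = 0 (should be 0)
  u_3 · u_2 = 0 (should be 0)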